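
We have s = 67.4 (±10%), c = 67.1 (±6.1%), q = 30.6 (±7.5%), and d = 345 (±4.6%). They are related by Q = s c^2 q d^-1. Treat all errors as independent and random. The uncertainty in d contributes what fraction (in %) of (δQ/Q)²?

(δQ/Q)² = (1·δs/s)² + (2·δc/c)² + (1·δq/q)² + (-1·δd/d)²
  s term: (1×0.100)² = 0.0100
  c term: (2×0.0610)² = 0.0149
  q term: (1×0.0750)² = 0.00562
  d term: (-1×0.0460)² = 0.00212
Total = 0.0326. Share from d = 0.00212/0.0326 = 0.0649.

6.49%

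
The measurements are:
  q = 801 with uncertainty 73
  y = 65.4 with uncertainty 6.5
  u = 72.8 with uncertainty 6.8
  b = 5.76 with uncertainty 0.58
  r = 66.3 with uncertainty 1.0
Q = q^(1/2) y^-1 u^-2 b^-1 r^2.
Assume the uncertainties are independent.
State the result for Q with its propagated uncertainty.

0.0623 ± 0.0150

Products/powers → add relative errors in quadrature, weighted by exponent:
  (½·δq/q)² = (0.5×0.0911)² = 0.00208;  (-1·δy/y)² = (-1×0.0994)² = 0.00988;  (-2·δu/u)² = (-2×0.0934)² = 0.0349;  (-1·δb/b)² = (-1×0.101)² = 0.0101;  (2·δr/r)² = (2×0.0151)² = 0.000910
δQ/Q = √(0.0579) = 0.241
Q = 0.0623, so δQ = 0.241 × 0.0623 = 0.0150.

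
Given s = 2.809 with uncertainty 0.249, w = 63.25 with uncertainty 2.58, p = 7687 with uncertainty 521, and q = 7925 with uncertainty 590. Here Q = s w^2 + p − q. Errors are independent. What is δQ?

Let h = s·w^2 = 11240. δh/h = √((1·δs/s)² + (2·δw/w)²) = √(0.00786 + 0.00666) = 0.120, so δh = 1350.
Q = h + p − q: δQ = √(δh² + δp² + δq²) = √(1.83e+06 + 2.71e+05 + 3.48e+05) = 1570

1570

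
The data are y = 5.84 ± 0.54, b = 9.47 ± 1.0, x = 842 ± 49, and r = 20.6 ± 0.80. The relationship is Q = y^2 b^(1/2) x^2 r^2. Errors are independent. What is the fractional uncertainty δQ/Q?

Products/powers → add relative errors in quadrature, weighted by exponent:
  (2·δy/y)² = (2×0.0925)² = 0.0342;  (½·δb/b)² = (0.5×0.106)² = 0.00279;  (2·δx/x)² = (2×0.0582)² = 0.0135;  (2·δr/r)² = (2×0.0388)² = 0.00603
δQ/Q = √(0.0566) = 0.238

0.238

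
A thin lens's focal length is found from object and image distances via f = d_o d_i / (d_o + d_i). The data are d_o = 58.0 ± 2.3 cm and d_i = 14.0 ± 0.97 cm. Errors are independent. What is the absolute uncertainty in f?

0.635 cm

∂f/∂d_o = (d_i/(d_o+d_i))² = 0.0378;  ∂f/∂d_i = (d_o/(d_o+d_i))² = 0.649
δf = √((∂f/∂d_o · δd_o)² + (∂f/∂d_i · δd_i)²) = √(0.00756 + 0.396) = 0.635 cm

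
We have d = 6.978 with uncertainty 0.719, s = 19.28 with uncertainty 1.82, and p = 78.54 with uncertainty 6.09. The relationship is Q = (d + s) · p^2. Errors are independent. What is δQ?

27900

Let u = d + s = 26.26. δu = √(δd² + δs²) = √(0.517 + 3.31) = 1.96, so δu/u = 0.0745.
Q is then a monomial in u, p:
δQ/Q = √((δu/u)² + (2·δp/p)²) = √(0.00555 + 0.0240) = 0.172
Q = 162000, so δQ = 0.172 × 162000 = 27900.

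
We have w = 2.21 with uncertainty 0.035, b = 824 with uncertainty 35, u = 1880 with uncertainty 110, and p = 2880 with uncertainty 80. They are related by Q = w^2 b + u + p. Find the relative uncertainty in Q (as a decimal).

Let h = w^2·b = 4020. δh/h = √((2·δw/w)² + (1·δb/b)²) = √(0.00100 + 0.00180) = 0.0530, so δh = 213.
Q = h + u + p: δQ = √(δh² + δu² + δp²) = √(45500 + 12100 + 6400) = 253
Q = 8780, so δQ/Q = 253/8780 = 0.0288.

0.0288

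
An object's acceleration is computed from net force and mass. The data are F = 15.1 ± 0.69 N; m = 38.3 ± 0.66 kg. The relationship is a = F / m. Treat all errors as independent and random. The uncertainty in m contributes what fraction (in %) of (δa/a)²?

(δa/a)² = (1·δF/F)² + (-1·δm/m)²
  F term: (1×0.0457)² = 0.00209
  m term: (-1×0.0172)² = 0.000297
Total = 0.00239. Share from m = 0.000297/0.00239 = 0.125.

12.5%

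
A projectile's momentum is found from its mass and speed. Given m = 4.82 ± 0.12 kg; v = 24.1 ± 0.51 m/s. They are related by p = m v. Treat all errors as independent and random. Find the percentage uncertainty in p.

3.27%

Since p is a product/quotient, work with relative uncertainties:
  (1·δm/m)² = (1×0.0249)² = 0.000620;  (1·δv/v)² = (1×0.0212)² = 0.000448
δp/p = √(0.00107) = 0.0327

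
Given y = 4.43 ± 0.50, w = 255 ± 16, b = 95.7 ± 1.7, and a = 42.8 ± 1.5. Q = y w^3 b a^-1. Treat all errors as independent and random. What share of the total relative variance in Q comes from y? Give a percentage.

25.6%

(δQ/Q)² = (1·δy/y)² + (3·δw/w)² + (1·δb/b)² + (-1·δa/a)²
  y term: (1×0.113)² = 0.0127
  w term: (3×0.0627)² = 0.0354
  b term: (1×0.0178)² = 0.000316
  a term: (-1×0.0350)² = 0.00123
Total = 0.0497. Share from y = 0.0127/0.0497 = 0.256.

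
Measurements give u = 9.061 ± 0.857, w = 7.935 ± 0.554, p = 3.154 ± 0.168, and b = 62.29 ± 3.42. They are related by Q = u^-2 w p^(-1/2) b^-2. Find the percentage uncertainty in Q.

Products/powers → add relative errors in quadrature, weighted by exponent:
  (-2·δu/u)² = (-2×0.0946)² = 0.0358;  (1·δw/w)² = (1×0.0698)² = 0.00487;  (−½·δp/p)² = (-0.5×0.0533)² = 0.000709;  (-2·δb/b)² = (-2×0.0549)² = 0.0121
δQ/Q = √(0.0534) = 0.231

23.1%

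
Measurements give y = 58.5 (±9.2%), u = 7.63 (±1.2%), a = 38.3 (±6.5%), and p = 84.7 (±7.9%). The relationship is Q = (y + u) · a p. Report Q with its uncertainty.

(2.15 ± 0.280) × 10^5

Let w = y + u = 66.1. δw = √(δy² + δu²) = √(29.0 + 0.00838) = 5.38, so δw/w = 0.0814.
Q is then a monomial in w, a, p:
δQ/Q = √((δw/w)² + (1·δa/a)² + (1·δp/p)²) = √(0.00663 + 0.00423 + 0.00624) = 0.131
Q = 2.15e+05, so δQ = 0.131 × 2.15e+05 = 28000.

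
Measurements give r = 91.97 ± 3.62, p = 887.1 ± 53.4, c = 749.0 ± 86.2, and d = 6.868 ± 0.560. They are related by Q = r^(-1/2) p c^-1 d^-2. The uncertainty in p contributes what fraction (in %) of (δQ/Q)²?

(δQ/Q)² = (−½·δr/r)² + (1·δp/p)² + (-1·δc/c)² + (-2·δd/d)²
  r term: (-0.5×0.0394)² = 0.000387
  p term: (1×0.0602)² = 0.00362
  c term: (-1×0.115)² = 0.0132
  d term: (-2×0.0815)² = 0.0266
Total = 0.0438. Share from p = 0.00362/0.0438 = 0.0826.

8.26%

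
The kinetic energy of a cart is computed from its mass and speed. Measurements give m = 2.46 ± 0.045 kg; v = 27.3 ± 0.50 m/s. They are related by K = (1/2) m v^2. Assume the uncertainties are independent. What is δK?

37.5 J

Products/powers → add relative errors in quadrature, weighted by exponent:
  (1·δm/m)² = (1×0.0183)² = 0.000335;  (2·δv/v)² = (2×0.0183)² = 0.00134
δK/K = √(0.00168) = 0.0409
K = 917 J, so δK = 0.0409 × 917 = 37.5 J.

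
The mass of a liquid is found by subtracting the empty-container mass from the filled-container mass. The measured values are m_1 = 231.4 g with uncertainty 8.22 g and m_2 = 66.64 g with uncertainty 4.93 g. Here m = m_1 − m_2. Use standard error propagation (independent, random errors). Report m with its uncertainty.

164.8 ± 9.59 g

m is a linear combination, so absolute uncertainties add in quadrature:
  (δm_1)² = 67.6;  (δm_2)² = 24.3
δm = √(91.9) = 9.59 g
m = 164.8 g.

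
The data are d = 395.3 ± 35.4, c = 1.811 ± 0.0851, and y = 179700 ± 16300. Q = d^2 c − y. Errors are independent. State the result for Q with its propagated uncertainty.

Let p = d^2·c = 283000. δp/p = √((2·δd/d)² + (1·δc/c)²) = √(0.0321 + 0.00221) = 0.185, so δp = 52400.
Q = p − y: δQ = √(δp² + δy²) = √(2.75e+09 + 2.66e+08) = 54900
Q = 103300.

103300 ± 54900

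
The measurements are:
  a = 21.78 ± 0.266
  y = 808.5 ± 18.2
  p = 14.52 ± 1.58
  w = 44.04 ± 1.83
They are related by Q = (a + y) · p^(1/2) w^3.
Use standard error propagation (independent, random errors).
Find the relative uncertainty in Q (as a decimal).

Let u = a + y = 830.3. δu = √(δa² + δy²) = √(0.0708 + 331) = 18.2, so δu/u = 0.0219.
Q is then a monomial in u, p, w:
δQ/Q = √((δu/u)² + (½·δp/p)² + (3·δw/w)²) = √(0.000481 + 0.00296 + 0.0155) = 0.138

0.138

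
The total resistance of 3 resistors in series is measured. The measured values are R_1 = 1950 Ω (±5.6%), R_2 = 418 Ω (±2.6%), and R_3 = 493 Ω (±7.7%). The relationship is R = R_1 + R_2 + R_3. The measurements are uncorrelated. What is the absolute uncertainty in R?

116 Ω

Absolute uncertainties add in quadrature for a linear combination:
  (δR_1)² = 11900;  (δR_2)² = 118;  (δR_3)² = 1440
δR = √(13500) = 116 Ω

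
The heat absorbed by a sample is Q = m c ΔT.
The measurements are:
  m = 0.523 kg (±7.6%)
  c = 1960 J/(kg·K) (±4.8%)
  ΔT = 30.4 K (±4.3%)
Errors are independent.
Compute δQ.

Products/powers → add relative errors in quadrature, weighted by exponent:
  (1·δm/m)² = (1×0.0760)² = 0.00578;  (1·δc/c)² = (1×0.0480)² = 0.00230;  (1·δΔT/ΔT)² = (1×0.0430)² = 0.00185
δQ/Q = √(0.00993) = 0.0996
Q = 31200 J, so δQ = 0.0996 × 31200 = 3110 J.

3110 J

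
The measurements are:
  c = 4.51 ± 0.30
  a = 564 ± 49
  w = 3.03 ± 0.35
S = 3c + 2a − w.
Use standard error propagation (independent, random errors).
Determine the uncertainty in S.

98.0

Each term contributes (cᵢ δxᵢ)² to (δS)²:
  (3·δc)² = 0.810;  (2·δa)² = 9600;  (δw)² = 0.122
δS = √(9600) = 98.0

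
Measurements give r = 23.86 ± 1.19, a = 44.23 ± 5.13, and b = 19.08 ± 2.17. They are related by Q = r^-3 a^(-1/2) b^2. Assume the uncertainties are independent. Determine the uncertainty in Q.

0.00112

Q is a product of powers, so relative uncertainties combine in quadrature:
  (-3·δr/r)² = (-3×0.0499)² = 0.0224;  (−½·δa/a)² = (-0.5×0.116)² = 0.00336;  (2·δb/b)² = (2×0.114)² = 0.0517
δQ/Q = √(0.0775) = 0.278
Q = 0.004030, so δQ = 0.278 × 0.004030 = 0.00112.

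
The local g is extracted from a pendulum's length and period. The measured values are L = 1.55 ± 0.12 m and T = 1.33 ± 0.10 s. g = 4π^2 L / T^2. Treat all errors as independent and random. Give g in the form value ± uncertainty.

34.6 ± 5.85 m/s^2

Each factor contributes (exponent × relative error)² to (δg/g)²:
  (1·δL/L)² = (1×0.0774)² = 0.00599;  (-2·δT/T)² = (-2×0.0752)² = 0.0226
δg/g = √(0.0286) = 0.169
g = 34.6 m/s^2, so δg = 0.169 × 34.6 = 5.85 m/s^2.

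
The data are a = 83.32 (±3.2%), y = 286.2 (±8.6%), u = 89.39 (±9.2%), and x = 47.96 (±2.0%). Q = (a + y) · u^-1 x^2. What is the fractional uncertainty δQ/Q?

Let w = a + y = 369.5. δw = √(δa² + δy²) = √(7.11 + 606) = 24.8, so δw/w = 0.0670.
Q is then a monomial in w, u, x:
δQ/Q = √((δw/w)² + (-1·δu/u)² + (2·δx/x)²) = √(0.00449 + 0.00846 + 0.00160) = 0.121

0.121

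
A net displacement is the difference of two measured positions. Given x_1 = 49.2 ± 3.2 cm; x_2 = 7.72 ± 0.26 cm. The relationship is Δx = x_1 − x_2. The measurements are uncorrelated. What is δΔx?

3.21 cm

Absolute uncertainties add in quadrature for a linear combination:
  (δx_1)² = 10.2;  (δx_2)² = 0.0676
δΔx = √(10.3) = 3.21 cm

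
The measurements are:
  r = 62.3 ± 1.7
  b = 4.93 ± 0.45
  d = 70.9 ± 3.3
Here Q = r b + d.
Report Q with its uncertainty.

Let p = r·b = 307. δp/p = √((1·δr/r)² + (1·δb/b)²) = √(0.000745 + 0.00833) = 0.0953, so δp = 29.3.
Q = p + d: δQ = √(δp² + δd²) = √(856 + 10.9) = 29.4
Q = 378.

378 ± 29.4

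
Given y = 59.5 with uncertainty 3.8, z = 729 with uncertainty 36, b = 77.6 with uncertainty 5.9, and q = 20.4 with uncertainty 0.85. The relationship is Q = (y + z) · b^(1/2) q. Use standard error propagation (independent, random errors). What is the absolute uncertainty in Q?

10300

Let u = y + z = 788. δu = √(δy² + δz²) = √(14.4 + 1300) = 36.2, so δu/u = 0.0459.
Q is then a monomial in u, b, q:
δQ/Q = √((δu/u)² + (½·δb/b)² + (1·δq/q)²) = √(0.00211 + 0.00145 + 0.00174) = 0.0727
Q = 1.42e+05, so δQ = 0.0727 × 1.42e+05 = 10300.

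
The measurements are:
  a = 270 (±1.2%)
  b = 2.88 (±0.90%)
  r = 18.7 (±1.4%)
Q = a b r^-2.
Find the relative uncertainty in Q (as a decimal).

0.0318

Products/powers → add relative errors in quadrature, weighted by exponent:
  (1·δa/a)² = (1×0.0120)² = 0.000144;  (1·δb/b)² = (1×0.00900)² = 8.1e-05;  (-2·δr/r)² = (-2×0.0140)² = 0.000784
δQ/Q = √(0.00101) = 0.0318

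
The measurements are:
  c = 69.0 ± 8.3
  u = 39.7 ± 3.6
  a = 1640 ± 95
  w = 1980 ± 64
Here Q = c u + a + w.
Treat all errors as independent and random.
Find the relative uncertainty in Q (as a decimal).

0.0673

Let p = c·u = 2740. δp/p = √((1·δc/c)² + (1·δu/u)²) = √(0.0145 + 0.00822) = 0.151, so δp = 413.
Q = p + a + w: δQ = √(δp² + δa² + δw²) = √(1.7e+05 + 9020 + 4100) = 428
Q = 6360, so δQ/Q = 428/6360 = 0.0673.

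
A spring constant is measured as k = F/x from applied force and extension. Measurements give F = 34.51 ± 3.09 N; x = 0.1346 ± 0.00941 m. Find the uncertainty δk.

Each factor contributes (exponent × relative error)² to (δk/k)²:
  (1·δF/F)² = (1×0.0895)² = 0.00802;  (-1·δx/x)² = (-1×0.0699)² = 0.00489
δk/k = √(0.0129) = 0.114
k = 256.4 N/m, so δk = 0.114 × 256.4 = 29.1 N/m.

29.1 N/m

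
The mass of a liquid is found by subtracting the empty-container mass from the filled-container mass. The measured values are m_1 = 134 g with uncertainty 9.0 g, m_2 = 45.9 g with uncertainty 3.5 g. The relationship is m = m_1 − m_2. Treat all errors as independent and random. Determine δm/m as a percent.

11.0%

m is a linear combination, so absolute uncertainties add in quadrature:
  (δm_1)² = 81.0;  (δm_2)² = 12.2
δm = √(93.2) = 9.66 g
m = 88.1 g, so δm/m = 9.66/88.1 = 0.110.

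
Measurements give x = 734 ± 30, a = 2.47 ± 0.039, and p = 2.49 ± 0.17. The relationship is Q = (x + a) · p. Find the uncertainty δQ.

146

Let u = x + a = 736. δu = √(δx² + δa²) = √(900 + 0.00152) = 30.0, so δu/u = 0.0407.
Q is then a monomial in u, p:
δQ/Q = √((δu/u)² + (1·δp/p)²) = √(0.00166 + 0.00466) = 0.0795
Q = 1830, so δQ = 0.0795 × 1830 = 146.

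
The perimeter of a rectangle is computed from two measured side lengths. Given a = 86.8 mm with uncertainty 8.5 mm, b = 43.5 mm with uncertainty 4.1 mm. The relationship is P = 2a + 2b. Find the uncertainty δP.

18.9 mm

Sums and differences: (δP)² = Σ (cᵢ δxᵢ)².
  (2·δa)² = 289;  (2·δb)² = 67.2
δP = √(356) = 18.9 mm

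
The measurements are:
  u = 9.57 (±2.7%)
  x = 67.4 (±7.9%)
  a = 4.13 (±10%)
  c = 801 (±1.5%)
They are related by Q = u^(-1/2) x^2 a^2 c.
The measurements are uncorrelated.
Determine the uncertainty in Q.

5.13e+06

Relative error in a monomial: (δQ/Q)² = Σ (nᵢ · δxᵢ/xᵢ)².
  (−½·δu/u)² = (-0.5×0.0270)² = 0.000182;  (2·δx/x)² = (2×0.0790)² = 0.0250;  (2·δa/a)² = (2×0.100)² = 0.0400;  (1·δc/c)² = (1×0.0150)² = 0.000225
δQ/Q = √(0.0654) = 0.256
Q = 2.01e+07, so δQ = 0.256 × 2.01e+07 = 5.13e+06.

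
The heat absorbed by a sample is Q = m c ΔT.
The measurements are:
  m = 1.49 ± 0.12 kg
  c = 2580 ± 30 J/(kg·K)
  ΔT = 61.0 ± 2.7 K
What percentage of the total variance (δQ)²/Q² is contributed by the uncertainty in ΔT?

(δQ/Q)² = (1·δm/m)² + (1·δc/c)² + (1·δΔT/ΔT)²
  m term: (1×0.0805)² = 0.00649
  c term: (1×0.0116)² = 0.000135
  ΔT term: (1×0.0443)² = 0.00196
Total = 0.00858. Share from ΔT = 0.00196/0.00858 = 0.228.

22.8%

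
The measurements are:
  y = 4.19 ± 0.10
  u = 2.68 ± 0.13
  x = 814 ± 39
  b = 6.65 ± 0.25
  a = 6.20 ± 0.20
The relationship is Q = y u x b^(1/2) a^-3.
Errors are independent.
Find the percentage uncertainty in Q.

For a monomial Q ∝ y, u, x, b^(1/2), a^-3, fractional errors add in quadrature:
  (1·δy/y)² = (1×0.0239)² = 0.000570;  (1·δu/u)² = (1×0.0485)² = 0.00235;  (1·δx/x)² = (1×0.0479)² = 0.00230;  (½·δb/b)² = (0.5×0.0376)² = 0.000353;  (-3·δa/a)² = (-3×0.0323)² = 0.00937
δQ/Q = √(0.0149) = 0.122

12.2%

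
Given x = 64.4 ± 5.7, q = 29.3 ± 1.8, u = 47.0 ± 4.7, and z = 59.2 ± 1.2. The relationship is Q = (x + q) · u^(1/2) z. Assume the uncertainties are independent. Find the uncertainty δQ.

3180

Let w = x + q = 93.7. δw = √(δx² + δq²) = √(32.5 + 3.24) = 5.98, so δw/w = 0.0638.
Q is then a monomial in w, u, z:
δQ/Q = √((δw/w)² + (½·δu/u)² + (1·δz/z)²) = √(0.00407 + 0.00250 + 0.000411) = 0.0835
Q = 38000, so δQ = 0.0835 × 38000 = 3180.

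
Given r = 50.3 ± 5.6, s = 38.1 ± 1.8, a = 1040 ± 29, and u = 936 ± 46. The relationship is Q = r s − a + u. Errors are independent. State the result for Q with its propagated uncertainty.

Let p = r·s = 1920. δp/p = √((1·δr/r)² + (1·δs/s)²) = √(0.0124 + 0.00223) = 0.121, so δp = 232.
Q = p − a + u: δQ = √(δp² + δa² + δu²) = √(53700 + 841 + 2120) = 238
Q = 1810.

1810 ± 238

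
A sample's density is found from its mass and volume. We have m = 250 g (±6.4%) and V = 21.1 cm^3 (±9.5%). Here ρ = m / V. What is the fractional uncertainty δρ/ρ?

Each factor contributes (exponent × relative error)² to (δρ/ρ)²:
  (1·δm/m)² = (1×0.0640)² = 0.00410;  (-1·δV/V)² = (-1×0.0950)² = 0.00903
δρ/ρ = √(0.0131) = 0.115

0.115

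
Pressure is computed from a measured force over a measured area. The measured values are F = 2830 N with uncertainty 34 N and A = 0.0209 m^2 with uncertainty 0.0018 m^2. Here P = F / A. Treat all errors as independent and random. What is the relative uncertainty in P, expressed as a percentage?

For a monomial P ∝ F, A^-1, fractional errors add in quadrature:
  (1·δF/F)² = (1×0.0120)² = 0.000144;  (-1·δA/A)² = (-1×0.0861)² = 0.00742
δP/P = √(0.00756) = 0.0870

8.70%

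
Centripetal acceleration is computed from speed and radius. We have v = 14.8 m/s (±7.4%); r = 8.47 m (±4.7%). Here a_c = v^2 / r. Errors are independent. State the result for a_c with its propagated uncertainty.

Each factor contributes (exponent × relative error)² to (δa_c/a_c)²:
  (2·δv/v)² = (2×0.0740)² = 0.0219;  (-1·δr/r)² = (-1×0.0470)² = 0.00221
δa_c/a_c = √(0.0241) = 0.155
a_c = 25.9 m/s^2, so δa_c = 0.155 × 25.9 = 4.02 m/s^2.

25.9 ± 4.02 m/s^2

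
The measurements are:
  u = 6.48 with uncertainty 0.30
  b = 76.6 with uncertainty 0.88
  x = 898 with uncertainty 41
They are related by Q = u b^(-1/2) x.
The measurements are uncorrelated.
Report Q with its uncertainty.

Since Q is a product/quotient, work with relative uncertainties:
  (1·δu/u)² = (1×0.0463)² = 0.00214;  (−½·δb/b)² = (-0.5×0.0115)² = 3.3e-05;  (1·δx/x)² = (1×0.0457)² = 0.00208
δQ/Q = √(0.00426) = 0.0653
Q = 665, so δQ = 0.0653 × 665 = 43.4.

665 ± 43.4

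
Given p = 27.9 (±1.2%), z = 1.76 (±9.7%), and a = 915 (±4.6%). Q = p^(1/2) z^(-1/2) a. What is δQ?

244

For a monomial Q ∝ p^(1/2), z^(-1/2), a, fractional errors add in quadrature:
  (½·δp/p)² = (0.5×0.0120)² = 3.6e-05;  (−½·δz/z)² = (-0.5×0.0970)² = 0.00235;  (1·δa/a)² = (1×0.0460)² = 0.00212
δQ/Q = √(0.00450) = 0.0671
Q = 3640, so δQ = 0.0671 × 3640 = 244.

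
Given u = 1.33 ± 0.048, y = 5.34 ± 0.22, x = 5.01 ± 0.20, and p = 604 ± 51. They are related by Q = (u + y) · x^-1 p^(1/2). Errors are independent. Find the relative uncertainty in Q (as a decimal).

Let w = u + y = 6.67. δw = √(δu² + δy²) = √(0.00230 + 0.0484) = 0.225, so δw/w = 0.0338.
Q is then a monomial in w, x, p:
δQ/Q = √((δw/w)² + (-1·δx/x)² + (½·δp/p)²) = √(0.00114 + 0.00159 + 0.00178) = 0.0672

0.0672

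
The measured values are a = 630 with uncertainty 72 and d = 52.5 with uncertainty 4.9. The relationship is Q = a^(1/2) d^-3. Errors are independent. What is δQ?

4.96e-05

Q is a product of powers, so relative uncertainties combine in quadrature:
  (½·δa/a)² = (0.5×0.114)² = 0.00327;  (-3·δd/d)² = (-3×0.0933)² = 0.0784
δQ/Q = √(0.0817) = 0.286
Q = 0.000173, so δQ = 0.286 × 0.000173 = 4.96e-05.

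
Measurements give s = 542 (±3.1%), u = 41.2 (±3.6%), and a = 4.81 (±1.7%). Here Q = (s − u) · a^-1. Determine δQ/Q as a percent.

3.77%

Let w = s − u = 501. δw = √(δs² + δu²) = √(282 + 2.20) = 16.9, so δw/w = 0.0337.
Q is then a monomial in w, a:
δQ/Q = √((δw/w)² + (-1·δa/a)²) = √(0.00113 + 0.000289) = 0.0377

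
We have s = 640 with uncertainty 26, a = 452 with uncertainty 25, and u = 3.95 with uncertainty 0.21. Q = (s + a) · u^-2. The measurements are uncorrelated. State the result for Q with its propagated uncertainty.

70.0 ± 7.79

Let w = s + a = 1090. δw = √(δs² + δa²) = √(676 + 625) = 36.1, so δw/w = 0.0330.
Q is then a monomial in w, u:
δQ/Q = √((δw/w)² + (-2·δu/u)²) = √(0.00109 + 0.0113) = 0.111
Q = 70.0, so δQ = 0.111 × 70.0 = 7.79.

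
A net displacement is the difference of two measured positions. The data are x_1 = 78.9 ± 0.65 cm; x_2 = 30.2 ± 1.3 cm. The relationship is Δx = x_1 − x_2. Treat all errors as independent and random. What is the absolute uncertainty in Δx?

Each term contributes (cᵢ δxᵢ)² to (δΔx)²:
  (δx_1)² = 0.423;  (δx_2)² = 1.69
δΔx = √(2.11) = 1.45 cm

1.45 cm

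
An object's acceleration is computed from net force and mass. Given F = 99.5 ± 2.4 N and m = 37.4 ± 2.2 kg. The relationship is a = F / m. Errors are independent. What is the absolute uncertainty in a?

0.169 m/s^2

Since a is a product/quotient, work with relative uncertainties:
  (1·δF/F)² = (1×0.0241)² = 0.000582;  (-1·δm/m)² = (-1×0.0588)² = 0.00346
δa/a = √(0.00404) = 0.0636
a = 2.66 m/s^2, so δa = 0.0636 × 2.66 = 0.169 m/s^2.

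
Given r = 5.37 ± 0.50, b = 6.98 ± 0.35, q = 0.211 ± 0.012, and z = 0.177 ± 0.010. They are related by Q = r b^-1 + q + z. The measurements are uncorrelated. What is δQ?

0.0828

Let p = r·b^-1 = 0.769. δp/p = √((1·δr/r)² + (-1·δb/b)²) = √(0.00867 + 0.00251) = 0.106, so δp = 0.0814.
Q = p + q + z: δQ = √(δp² + δq² + δz²) = √(0.00662 + 0.000144 + 0.000100) = 0.0828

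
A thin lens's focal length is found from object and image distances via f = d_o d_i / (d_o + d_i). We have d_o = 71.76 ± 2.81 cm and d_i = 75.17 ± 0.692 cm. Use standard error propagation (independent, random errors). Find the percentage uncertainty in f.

2.05%

∂f/∂d_o = (d_i/(d_o+d_i))² = 0.262;  ∂f/∂d_i = (d_o/(d_o+d_i))² = 0.239
δf = √((∂f/∂d_o · δd_o)² + (∂f/∂d_i · δd_i)²) = √(0.541 + 0.0272) = 0.754 cm
f = 36.71 cm, so δf/f = 0.754/36.71 = 0.0205.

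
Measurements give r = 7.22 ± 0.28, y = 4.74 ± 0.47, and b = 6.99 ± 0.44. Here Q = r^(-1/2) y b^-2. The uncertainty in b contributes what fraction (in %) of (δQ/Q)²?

60.8%

(δQ/Q)² = (−½·δr/r)² + (1·δy/y)² + (-2·δb/b)²
  r term: (-0.5×0.0388)² = 0.000376
  y term: (1×0.0992)² = 0.00983
  b term: (-2×0.0629)² = 0.0158
Total = 0.0261. Share from b = 0.0158/0.0261 = 0.608.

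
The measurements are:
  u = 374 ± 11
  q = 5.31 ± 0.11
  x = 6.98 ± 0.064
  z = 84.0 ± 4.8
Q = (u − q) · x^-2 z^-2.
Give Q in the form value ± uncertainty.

0.00107 ± 0.000128

Let w = u − q = 369. δw = √(δu² + δq²) = √(121 + 0.0121) = 11.0, so δw/w = 0.0298.
Q is then a monomial in w, x, z:
δQ/Q = √((δw/w)² + (-2·δx/x)² + (-2·δz/z)²) = √(0.000890 + 0.000336 + 0.0131) = 0.120
Q = 0.00107, so δQ = 0.120 × 0.00107 = 0.000128.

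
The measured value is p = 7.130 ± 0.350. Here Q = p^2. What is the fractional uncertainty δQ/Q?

0.0982

Q ∝ p^2, so δQ/Q = |2| · δp/p = 2 × 0.0491 = 0.0982.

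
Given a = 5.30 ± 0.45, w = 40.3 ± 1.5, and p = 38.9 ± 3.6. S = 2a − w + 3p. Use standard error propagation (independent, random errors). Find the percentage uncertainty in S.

For a sum/difference, combine absolute errors in quadrature:
  (2·δa)² = 0.810;  (δw)² = 2.25;  (3·δp)² = 117
δS = √(120) = 10.9
S = 87.0, so δS/S = 10.9/87.0 = 0.126.

12.6%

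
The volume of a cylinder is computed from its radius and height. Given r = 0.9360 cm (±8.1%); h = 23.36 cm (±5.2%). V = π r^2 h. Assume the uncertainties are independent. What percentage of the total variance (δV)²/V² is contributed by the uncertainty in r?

90.7%

(δV/V)² = (2·δr/r)² + (1·δh/h)²
  r term: (2×0.0810)² = 0.0262
  h term: (1×0.0520)² = 0.00270
Total = 0.0289. Share from r = 0.0262/0.0289 = 0.907.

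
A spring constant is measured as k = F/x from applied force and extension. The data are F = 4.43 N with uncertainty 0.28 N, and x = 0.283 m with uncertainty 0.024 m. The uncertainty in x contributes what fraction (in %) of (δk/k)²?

(δk/k)² = (1·δF/F)² + (-1·δx/x)²
  F term: (1×0.0632)² = 0.00399
  x term: (-1×0.0848)² = 0.00719
Total = 0.0112. Share from x = 0.00719/0.0112 = 0.643.

64.3%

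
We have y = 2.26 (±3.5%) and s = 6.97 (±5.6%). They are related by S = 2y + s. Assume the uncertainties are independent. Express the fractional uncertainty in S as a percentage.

3.67%

S is a linear combination, so absolute uncertainties add in quadrature:
  (2·δy)² = 0.0250;  (δs)² = 0.152
δS = √(0.177) = 0.421
S = 11.5, so δS/S = 0.421/11.5 = 0.0367.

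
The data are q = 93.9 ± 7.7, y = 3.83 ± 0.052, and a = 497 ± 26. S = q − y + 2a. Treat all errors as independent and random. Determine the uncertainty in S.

52.6

Sums and differences: (δS)² = Σ (cᵢ δxᵢ)².
  (δq)² = 59.3;  (δy)² = 0.00270;  (2·δa)² = 2700
δS = √(2760) = 52.6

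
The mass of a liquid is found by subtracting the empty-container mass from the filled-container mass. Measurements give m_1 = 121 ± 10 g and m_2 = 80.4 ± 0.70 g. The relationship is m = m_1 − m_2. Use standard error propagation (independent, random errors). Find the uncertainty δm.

10.0 g

Each term contributes (cᵢ δxᵢ)² to (δm)²:
  (δm_1)² = 100;  (δm_2)² = 0.490
δm = √(100) = 10.0 g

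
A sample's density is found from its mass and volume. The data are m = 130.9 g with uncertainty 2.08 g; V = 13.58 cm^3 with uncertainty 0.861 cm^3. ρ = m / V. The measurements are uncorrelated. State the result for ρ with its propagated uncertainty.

9.639 ± 0.630 g/cm^3

For a monomial ρ ∝ m, V^-1, fractional errors add in quadrature:
  (1·δm/m)² = (1×0.0159)² = 0.000252;  (-1·δV/V)² = (-1×0.0634)² = 0.00402
δρ/ρ = √(0.00427) = 0.0654
ρ = 9.639 g/cm^3, so δρ = 0.0654 × 9.639 = 0.630 g/cm^3.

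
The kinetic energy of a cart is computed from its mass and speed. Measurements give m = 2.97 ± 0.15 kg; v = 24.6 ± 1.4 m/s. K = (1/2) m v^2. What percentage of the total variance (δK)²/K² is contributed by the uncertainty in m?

16.5%

(δK/K)² = (1·δm/m)² + (2·δv/v)²
  m term: (1×0.0505)² = 0.00255
  v term: (2×0.0569)² = 0.0130
Total = 0.0155. Share from m = 0.00255/0.0155 = 0.165.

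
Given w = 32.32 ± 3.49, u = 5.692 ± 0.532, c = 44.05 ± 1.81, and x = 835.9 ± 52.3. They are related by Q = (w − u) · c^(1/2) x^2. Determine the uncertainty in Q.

2.27e+07

Let h = w − u = 26.63. δh = √(δw² + δu²) = √(12.2 + 0.283) = 3.53, so δh/h = 0.133.
Q is then a monomial in h, c, x:
δQ/Q = √((δh/h)² + (½·δc/c)² + (2·δx/x)²) = √(0.0176 + 0.000422 + 0.0157) = 0.183
Q = 1.235e+08, so δQ = 0.183 × 1.235e+08 = 2.27e+07.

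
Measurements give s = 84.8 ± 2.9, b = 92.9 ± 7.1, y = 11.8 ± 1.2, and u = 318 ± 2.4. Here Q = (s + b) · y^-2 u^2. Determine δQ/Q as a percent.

20.8%

Let w = s + b = 178. δw = √(δs² + δb²) = √(8.41 + 50.4) = 7.67, so δw/w = 0.0432.
Q is then a monomial in w, y, u:
δQ/Q = √((δw/w)² + (-2·δy/y)² + (2·δu/u)²) = √(0.00186 + 0.0414 + 0.000228) = 0.208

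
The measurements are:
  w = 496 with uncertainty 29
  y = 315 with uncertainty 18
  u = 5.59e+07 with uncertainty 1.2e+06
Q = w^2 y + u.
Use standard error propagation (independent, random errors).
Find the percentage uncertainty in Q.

Let p = w^2·y = 7.75e+07. δp/p = √((2·δw/w)² + (1·δy/y)²) = √(0.0137 + 0.00327) = 0.130, so δp = 1.01e+07.
Q = p + u: δQ = √(δp² + δu²) = √(1.02e+14 + 1.44e+12) = 1.02e+07
Q = 1.33e+08, so δQ/Q = 1.02e+07/1.33e+08 = 0.0761.

7.61%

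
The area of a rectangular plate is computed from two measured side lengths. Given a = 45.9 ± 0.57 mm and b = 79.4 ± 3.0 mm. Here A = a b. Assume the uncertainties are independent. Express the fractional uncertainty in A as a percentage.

A is a product of powers, so relative uncertainties combine in quadrature:
  (1·δa/a)² = (1×0.0124)² = 0.000154;  (1·δb/b)² = (1×0.0378)² = 0.00143
δA/A = √(0.00158) = 0.0398

3.98%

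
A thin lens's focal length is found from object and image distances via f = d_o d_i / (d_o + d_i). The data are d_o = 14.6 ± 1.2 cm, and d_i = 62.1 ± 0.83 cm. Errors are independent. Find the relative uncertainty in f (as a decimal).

∂f/∂d_o = (d_i/(d_o+d_i))² = 0.656;  ∂f/∂d_i = (d_o/(d_o+d_i))² = 0.0362
δf = √((∂f/∂d_o · δd_o)² + (∂f/∂d_i · δd_i)²) = √(0.619 + 0.000904) = 0.787 cm
f = 11.8 cm, so δf/f = 0.787/11.8 = 0.0666.

0.0666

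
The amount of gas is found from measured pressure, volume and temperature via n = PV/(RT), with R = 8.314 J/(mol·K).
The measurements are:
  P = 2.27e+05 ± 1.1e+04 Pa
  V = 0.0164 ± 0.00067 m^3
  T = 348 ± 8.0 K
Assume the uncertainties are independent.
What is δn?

Since n is a product/quotient, work with relative uncertainties:
  (1·δP/P)² = (1×0.0485)² = 0.00235;  (1·δV/V)² = (1×0.0409)² = 0.00167;  (-1·δT/T)² = (-1×0.0230)² = 0.000528
δn/n = √(0.00455) = 0.0674
n = 1.29 mol, so δn = 0.0674 × 1.29 = 0.0868 mol.

0.0868 mol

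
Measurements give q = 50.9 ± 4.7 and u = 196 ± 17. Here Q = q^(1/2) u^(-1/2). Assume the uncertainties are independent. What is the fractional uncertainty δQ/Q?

Since Q is a product/quotient, work with relative uncertainties:
  (½·δq/q)² = (0.5×0.0923)² = 0.00213;  (−½·δu/u)² = (-0.5×0.0867)² = 0.00188
δQ/Q = √(0.00401) = 0.0633

0.0633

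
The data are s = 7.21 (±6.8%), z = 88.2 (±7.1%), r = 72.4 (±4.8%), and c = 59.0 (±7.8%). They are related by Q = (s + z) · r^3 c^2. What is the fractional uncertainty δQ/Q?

Let u = s + z = 95.4. δu = √(δs² + δz²) = √(0.240 + 39.2) = 6.28, so δu/u = 0.0658.
Q is then a monomial in u, r, c:
δQ/Q = √((δu/u)² + (3·δr/r)² + (2·δc/c)²) = √(0.00433 + 0.0207 + 0.0243) = 0.222

0.222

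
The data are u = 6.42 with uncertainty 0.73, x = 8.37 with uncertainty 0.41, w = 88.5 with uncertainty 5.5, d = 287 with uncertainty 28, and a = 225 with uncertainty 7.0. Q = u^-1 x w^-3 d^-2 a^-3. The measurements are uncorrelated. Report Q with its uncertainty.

Relative error in a monomial: (δQ/Q)² = Σ (nᵢ · δxᵢ/xᵢ)².
  (-1·δu/u)² = (-1×0.114)² = 0.0129;  (1·δx/x)² = (1×0.0490)² = 0.00240;  (-3·δw/w)² = (-3×0.0621)² = 0.0348;  (-2·δd/d)² = (-2×0.0976)² = 0.0381;  (-3·δa/a)² = (-3×0.0311)² = 0.00871
δQ/Q = √(0.0969) = 0.311
Q = 2e-18, so δQ = 0.311 × 2e-18 = 6.24e-19.

(2.00 ± 0.624) × 10^-18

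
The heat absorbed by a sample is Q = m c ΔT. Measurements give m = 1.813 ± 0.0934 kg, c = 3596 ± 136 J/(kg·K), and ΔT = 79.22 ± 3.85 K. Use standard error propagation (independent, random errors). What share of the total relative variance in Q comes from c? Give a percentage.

(δQ/Q)² = (1·δm/m)² + (1·δc/c)² + (1·δΔT/ΔT)²
  m term: (1×0.0515)² = 0.00265
  c term: (1×0.0378)² = 0.00143
  ΔT term: (1×0.0486)² = 0.00236
Total = 0.00645. Share from c = 0.00143/0.00645 = 0.222.

22.2%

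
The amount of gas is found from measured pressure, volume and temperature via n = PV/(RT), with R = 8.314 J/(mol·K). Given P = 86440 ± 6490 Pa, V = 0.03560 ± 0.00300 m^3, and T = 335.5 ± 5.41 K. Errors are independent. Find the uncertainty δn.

0.126 mol

n is a product of powers, so relative uncertainties combine in quadrature:
  (1·δP/P)² = (1×0.0751)² = 0.00564;  (1·δV/V)² = (1×0.0843)² = 0.00710;  (-1·δT/T)² = (-1×0.0161)² = 0.000260
δn/n = √(0.0130) = 0.114
n = 1.103 mol, so δn = 0.114 × 1.103 = 0.126 mol.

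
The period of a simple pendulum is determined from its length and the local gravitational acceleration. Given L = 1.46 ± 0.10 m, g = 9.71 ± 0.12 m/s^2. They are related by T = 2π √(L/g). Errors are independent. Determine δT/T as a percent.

T is a product of powers, so relative uncertainties combine in quadrature:
  (½·δL/L)² = (0.5×0.0685)² = 0.00117;  (−½·δg/g)² = (-0.5×0.0124)² = 3.82e-05
δT/T = √(0.00121) = 0.0348

3.48%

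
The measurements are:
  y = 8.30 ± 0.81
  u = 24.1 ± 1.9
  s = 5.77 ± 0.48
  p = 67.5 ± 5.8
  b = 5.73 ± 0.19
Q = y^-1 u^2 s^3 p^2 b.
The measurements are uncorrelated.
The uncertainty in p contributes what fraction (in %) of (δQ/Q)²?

(δQ/Q)² = (-1·δy/y)² + (2·δu/u)² + (3·δs/s)² + (2·δp/p)² + (1·δb/b)²
  y term: (-1×0.0976)² = 0.00952
  u term: (2×0.0788)² = 0.0249
  s term: (3×0.0832)² = 0.0623
  p term: (2×0.0859)² = 0.0295
  b term: (1×0.0332)² = 0.00110
Total = 0.127. Share from p = 0.0295/0.127 = 0.232.

23.2%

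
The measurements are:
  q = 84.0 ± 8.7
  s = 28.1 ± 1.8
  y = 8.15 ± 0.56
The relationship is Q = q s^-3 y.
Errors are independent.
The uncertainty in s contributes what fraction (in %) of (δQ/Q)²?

70.5%

(δQ/Q)² = (1·δq/q)² + (-3·δs/s)² + (1·δy/y)²
  q term: (1×0.104)² = 0.0107
  s term: (-3×0.0641)² = 0.0369
  y term: (1×0.0687)² = 0.00472
Total = 0.0524. Share from s = 0.0369/0.0524 = 0.705.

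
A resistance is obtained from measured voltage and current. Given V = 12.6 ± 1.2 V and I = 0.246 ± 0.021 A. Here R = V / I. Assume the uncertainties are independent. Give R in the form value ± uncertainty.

Relative error in a monomial: (δR/R)² = Σ (nᵢ · δxᵢ/xᵢ)².
  (1·δV/V)² = (1×0.0952)² = 0.00907;  (-1·δI/I)² = (-1×0.0854)² = 0.00729
δR/R = √(0.0164) = 0.128
R = 51.2 Ω, so δR = 0.128 × 51.2 = 6.55 Ω.

51.2 ± 6.55 Ω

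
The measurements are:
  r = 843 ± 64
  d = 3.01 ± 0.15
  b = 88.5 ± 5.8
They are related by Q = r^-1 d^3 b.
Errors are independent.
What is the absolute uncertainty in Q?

For a monomial Q ∝ r^-1, d^3, b, fractional errors add in quadrature:
  (-1·δr/r)² = (-1×0.0759)² = 0.00576;  (3·δd/d)² = (3×0.0498)² = 0.0224;  (1·δb/b)² = (1×0.0655)² = 0.00430
δQ/Q = √(0.0324) = 0.180
Q = 2.86, so δQ = 0.180 × 2.86 = 0.515.

0.515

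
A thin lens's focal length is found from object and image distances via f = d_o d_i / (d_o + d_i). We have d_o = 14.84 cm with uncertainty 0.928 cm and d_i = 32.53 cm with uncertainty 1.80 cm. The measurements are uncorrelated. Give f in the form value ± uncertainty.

10.19 ± 0.472 cm

∂f/∂d_o = (d_i/(d_o+d_i))² = 0.472;  ∂f/∂d_i = (d_o/(d_o+d_i))² = 0.0981
δf = √((∂f/∂d_o · δd_o)² + (∂f/∂d_i · δd_i)²) = √(0.192 + 0.0312) = 0.472 cm
f = 10.19 cm.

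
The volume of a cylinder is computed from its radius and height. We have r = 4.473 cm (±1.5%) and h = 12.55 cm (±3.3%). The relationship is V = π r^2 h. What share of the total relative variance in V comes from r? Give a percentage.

45.2%

(δV/V)² = (2·δr/r)² + (1·δh/h)²
  r term: (2×0.0150)² = 0.000900
  h term: (1×0.0330)² = 0.00109
Total = 0.00199. Share from r = 0.000900/0.00199 = 0.452.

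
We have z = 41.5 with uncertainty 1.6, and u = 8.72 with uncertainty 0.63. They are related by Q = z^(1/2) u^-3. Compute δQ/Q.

Q is a product of powers, so relative uncertainties combine in quadrature:
  (½·δz/z)² = (0.5×0.0386)² = 0.000372;  (-3·δu/u)² = (-3×0.0722)² = 0.0470
δQ/Q = √(0.0473) = 0.218

0.218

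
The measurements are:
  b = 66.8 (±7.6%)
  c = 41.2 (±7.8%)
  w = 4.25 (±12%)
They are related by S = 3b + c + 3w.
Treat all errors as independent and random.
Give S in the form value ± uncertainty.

254 ± 15.6

Sums and differences: (δS)² = Σ (cᵢ δxᵢ)².
  (3·δb)² = 232;  (δc)² = 10.3;  (3·δw)² = 2.34
δS = √(245) = 15.6
S = 254.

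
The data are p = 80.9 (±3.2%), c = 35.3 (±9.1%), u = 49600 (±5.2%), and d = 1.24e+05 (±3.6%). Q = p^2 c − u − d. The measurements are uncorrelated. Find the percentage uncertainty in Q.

Let w = p^2·c = 2.31e+05. δw/w = √((2·δp/p)² + (1·δc/c)²) = √(0.00410 + 0.00828) = 0.111, so δw = 25700.
Q = w − u − d: δQ = √(δw² + δu² + δd²) = √(6.61e+08 + 6.65e+06 + 1.99e+07) = 26200
Q = 57400, so δQ/Q = 26200/57400 = 0.456.

45.6%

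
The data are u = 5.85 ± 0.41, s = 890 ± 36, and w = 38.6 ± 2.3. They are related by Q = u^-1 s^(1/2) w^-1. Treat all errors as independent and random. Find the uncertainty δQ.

For a monomial Q ∝ u^-1, s^(1/2), w^-1, fractional errors add in quadrature:
  (-1·δu/u)² = (-1×0.0701)² = 0.00491;  (½·δs/s)² = (0.5×0.0404)² = 0.000409;  (-1·δw/w)² = (-1×0.0596)² = 0.00355
δQ/Q = √(0.00887) = 0.0942
Q = 0.132, so δQ = 0.0942 × 0.132 = 0.0124.

0.0124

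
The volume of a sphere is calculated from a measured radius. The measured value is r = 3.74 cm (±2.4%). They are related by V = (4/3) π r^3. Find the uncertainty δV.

15.8 cm^3

Since V is a product/quotient, work with relative uncertainties:
  (3·δr/r)² = (3×0.0240)² = 0.00518
δV/V = √(0.00518) = 0.0720
V = 219 cm^3, so δV = 0.0720 × 219 = 15.8 cm^3.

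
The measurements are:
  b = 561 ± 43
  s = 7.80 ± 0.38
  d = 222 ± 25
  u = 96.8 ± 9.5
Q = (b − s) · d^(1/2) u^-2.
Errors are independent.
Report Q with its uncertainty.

0.880 ± 0.192

Let w = b − s = 553. δw = √(δb² + δs²) = √(1850 + 0.144) = 43.0, so δw/w = 0.0777.
Q is then a monomial in w, d, u:
δQ/Q = √((δw/w)² + (½·δd/d)² + (-2·δu/u)²) = √(0.00604 + 0.00317 + 0.0385) = 0.218
Q = 0.880, so δQ = 0.218 × 0.880 = 0.192.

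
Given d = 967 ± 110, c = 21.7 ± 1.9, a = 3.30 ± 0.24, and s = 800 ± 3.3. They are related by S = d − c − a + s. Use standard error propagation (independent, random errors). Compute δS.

110

Each term contributes (cᵢ δxᵢ)² to (δS)²:
  (δd)² = 12100;  (δc)² = 3.61;  (δa)² = 0.0576;  (δs)² = 10.9
δS = √(12100) = 110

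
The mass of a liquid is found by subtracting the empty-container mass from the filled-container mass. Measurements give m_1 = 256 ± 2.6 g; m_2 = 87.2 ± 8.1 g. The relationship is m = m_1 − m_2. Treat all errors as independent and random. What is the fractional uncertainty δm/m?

Sums and differences: (δm)² = Σ (cᵢ δxᵢ)².
  (δm_1)² = 6.76;  (δm_2)² = 65.6
δm = √(72.4) = 8.51 g
m = 169 g, so δm/m = 8.51/169 = 0.0504.

0.0504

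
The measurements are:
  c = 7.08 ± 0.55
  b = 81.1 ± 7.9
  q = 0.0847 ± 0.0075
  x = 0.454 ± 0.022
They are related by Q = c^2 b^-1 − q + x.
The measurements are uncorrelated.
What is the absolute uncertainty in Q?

0.116

Let p = c^2·b^-1 = 0.618. δp/p = √((2·δc/c)² + (-1·δb/b)²) = √(0.0241 + 0.00949) = 0.183, so δp = 0.113.
Q = p − q + x: δQ = √(δp² + δq² + δx²) = √(0.0128 + 5.62e-05 + 0.000484) = 0.116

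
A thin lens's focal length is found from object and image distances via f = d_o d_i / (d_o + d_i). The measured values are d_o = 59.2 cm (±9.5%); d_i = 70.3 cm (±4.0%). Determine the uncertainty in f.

∂f/∂d_o = (d_i/(d_o+d_i))² = 0.295;  ∂f/∂d_i = (d_o/(d_o+d_i))² = 0.209
δf = √((∂f/∂d_o · δd_o)² + (∂f/∂d_i · δd_i)²) = √(2.75 + 0.345) = 1.76 cm

1.76 cm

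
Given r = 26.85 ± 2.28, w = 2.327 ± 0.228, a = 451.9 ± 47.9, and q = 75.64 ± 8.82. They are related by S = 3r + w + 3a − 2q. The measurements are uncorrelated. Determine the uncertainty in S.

145

Each term contributes (cᵢ δxᵢ)² to (δS)²:
  (3·δr)² = 46.8;  (δw)² = 0.0520;  (3·δa)² = 20600;  (2·δq)² = 311
δS = √(21000) = 145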